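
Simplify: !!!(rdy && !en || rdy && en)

!rdy

!!!(rdy && !en || rdy && en)
= !!!((!en || en) && rdy)   [distribution]
= !!!rdy   [complement / identity]
= !rdy   [double negation]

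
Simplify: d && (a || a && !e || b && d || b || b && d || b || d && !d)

d && (a || b)

d && (a || a && !e || b && d || b || b && d || b || d && !d)
= d && (a || a && !e || b && d || b || b && d || b)   (complement / identity)
= d && (a || a && !e || b && d || b)   (idempotence)
= d && (a || a && !e || b)   (absorption)
= d && (a || b)   (absorption)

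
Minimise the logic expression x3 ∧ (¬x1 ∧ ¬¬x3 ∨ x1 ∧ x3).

x3

x3 ∧ (¬x1 ∧ ¬¬x3 ∨ x1 ∧ x3)
= x3 ∧ (¬x1 ∧ x3 ∨ x1 ∧ x3)   (double negation)
= x3 ∧ x3   (distribution)
= x3   (idempotence)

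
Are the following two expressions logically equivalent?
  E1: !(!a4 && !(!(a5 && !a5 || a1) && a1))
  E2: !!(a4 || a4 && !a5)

Yes

E1: !(!a4 && !(!(a5 && !a5 || a1) && a1))
    = !(!a4 && !(!a1 && a1))   (complement / identity)
    = a4 || !a1 && a1   (De Morgan)
    = a4   (complement / identity)
E2: !!(a4 || a4 && !a5)
    = !!a4   (absorption)
    = a4   (double negation)
Both reduce to a4, so they are equivalent.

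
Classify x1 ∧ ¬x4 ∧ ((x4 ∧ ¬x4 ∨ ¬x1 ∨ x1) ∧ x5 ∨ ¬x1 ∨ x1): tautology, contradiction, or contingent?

x1 ∧ ¬x4 ∧ ((x4 ∧ ¬x4 ∨ ¬x1 ∨ x1) ∧ x5 ∨ ¬x1 ∨ x1)
= x1 ∧ ¬x4 ∧ ((¬x1 ∨ x1) ∧ x5 ∨ ¬x1 ∨ x1)   (complement / identity)
= x1 ∧ ¬x4 ∧ (¬x1 ∨ x1)   (absorption)
= x1 ∧ ¬x4   (complement / identity)
This depends on x1, x4, so it is not a constant.

contingent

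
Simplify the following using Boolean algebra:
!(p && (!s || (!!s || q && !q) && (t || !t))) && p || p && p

p

!(p && (!s || (!!s || q && !q) && (t || !t))) && p || p && p
= !(p && (!s || !!s || q && !q)) && p || p && p   [complement / identity]
= !(p && (!s || !!s)) && p || p && p   [complement / identity]
= !(p && (!s || s)) && p || p && p   [double negation]
= !p && p || p && p   [complement / identity]
= p   [distribution]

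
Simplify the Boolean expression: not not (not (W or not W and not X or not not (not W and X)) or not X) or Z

not X or Z

not not (not (W or not W and not X or not not (not W and X)) or not X) or Z
= not ((W or not W and not X or not not (not W and X)) and X) or Z   (De Morgan)
= not ((W or not W and not X or not W and X) and X) or Z   (double negation)
= not ((W or not W) and X) or Z   (distribution)
= not X or Z   (complement / identity)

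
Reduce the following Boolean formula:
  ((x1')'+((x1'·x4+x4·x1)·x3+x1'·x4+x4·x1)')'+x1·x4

x4

((x1')'+((x1'·x4+x4·x1)·x3+x1'·x4+x4·x1)')'+x1·x4
= x1'·((x1'·x4+x4·x1)·x3+x1'·x4+x4·x1)+x1·x4   — De Morgan
= x1'·(x1'·x4+x4·x1)+x1·x4   — absorption
= x1'·x4+x1·x4   — distribution
= x4   — distribution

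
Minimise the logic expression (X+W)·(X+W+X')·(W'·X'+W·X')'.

(X+W)·(X+W+X')·(W'·X'+W·X')'
= (X+W)·(X+W+X')·(X')'   (distribution)
= (X+W)·(X')'   (absorption)
= (X+W)·X   (double negation)
= X   (absorption)

X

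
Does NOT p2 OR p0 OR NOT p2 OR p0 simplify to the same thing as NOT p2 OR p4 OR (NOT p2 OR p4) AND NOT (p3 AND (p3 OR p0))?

E1: NOT p2 OR p0 OR NOT p2 OR p0
    = NOT p2 OR p0   (idempotence)
E2: NOT p2 OR p4 OR (NOT p2 OR p4) AND NOT (p3 AND (p3 OR p0))
    = NOT p2 OR p4 OR (NOT p2 OR p4) AND NOT p3   (absorption)
    = NOT p2 OR p4   (absorption)
These differ: at p0=0, p2=1, p3=1, p4=1, E1 = 0 but E2 = 1.

No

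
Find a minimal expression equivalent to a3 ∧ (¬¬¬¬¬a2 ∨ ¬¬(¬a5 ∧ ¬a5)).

a3 ∧ (¬¬¬¬¬a2 ∨ ¬¬(¬a5 ∧ ¬a5))
= a3 ∧ (¬¬¬a2 ∨ ¬¬(¬a5 ∧ ¬a5))   [double negation]
= a3 ∧ (¬¬¬a2 ∨ ¬a5 ∧ ¬a5)   [double negation]
= a3 ∧ (¬¬¬a2 ∨ ¬a5)   [idempotence]
= a3 ∧ (¬a2 ∨ ¬a5)   [double negation]

a3 ∧ (¬a2 ∨ ¬a5)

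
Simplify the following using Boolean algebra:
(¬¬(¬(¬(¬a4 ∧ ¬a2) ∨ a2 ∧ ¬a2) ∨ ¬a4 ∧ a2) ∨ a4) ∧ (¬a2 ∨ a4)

(¬¬(¬(¬(¬a4 ∧ ¬a2) ∨ a2 ∧ ¬a2) ∨ ¬a4 ∧ a2) ∨ a4) ∧ (¬a2 ∨ a4)
= (¬¬(¬¬(¬a4 ∧ ¬a2) ∨ ¬a4 ∧ a2) ∨ a4) ∧ (¬a2 ∨ a4)   — complement / identity
= (¬¬(¬a4 ∧ ¬a2 ∨ ¬a4 ∧ a2) ∨ a4) ∧ (¬a2 ∨ a4)   — double negation
= (¬¬¬a4 ∨ a4) ∧ (¬a2 ∨ a4)   — distribution
= (¬a4 ∨ a4) ∧ (¬a2 ∨ a4)   — double negation
= ¬a2 ∨ a4   — complement / identity

¬a2 ∨ a4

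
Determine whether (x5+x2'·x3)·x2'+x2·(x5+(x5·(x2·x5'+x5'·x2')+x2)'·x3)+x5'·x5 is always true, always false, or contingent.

(x5+x2'·x3)·x2'+x2·(x5+(x5·(x2·x5'+x5'·x2')+x2)'·x3)+x5'·x5
= (x5+x2'·x3)·x2'+x2·(x5+(x5·x5'+x2)'·x3)+x5'·x5   (distribution)
= (x5+x2'·x3)·x2'+x2·(x5+x2'·x3)+x5'·x5   (complement / identity)
= (x5+x2'·x3)·x2'+x2·(x5+x2'·x3)   (complement / identity)
= x5+x2'·x3   (distribution)
This depends on x2, x3, x5, so it is not a constant.

contingent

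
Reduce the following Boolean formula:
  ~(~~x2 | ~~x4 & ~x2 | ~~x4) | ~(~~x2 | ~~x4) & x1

~x2 & ~x4

~(~~x2 | ~~x4 & ~x2 | ~~x4) | ~(~~x2 | ~~x4) & x1
= ~(~~x2 | ~~x4) | ~(~~x2 | ~~x4) & x1   [absorption]
= ~(~~x2 | ~~x4)   [absorption]
= ~x2 & ~x4   [De Morgan]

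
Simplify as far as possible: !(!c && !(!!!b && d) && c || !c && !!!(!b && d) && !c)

!(!c && !(!!!b && d) && c || !c && !!!(!b && d) && !c)
= !(!c && !(!!!b && d) && c || !c && !(!b && d) && !c)   — double negation
= !(!c && !(!b && d) && c || !c && !(!b && d) && !c)   — double negation
= !(!c && !(!b && d))   — distribution
= c || !b && d   — De Morgan

c || !b && d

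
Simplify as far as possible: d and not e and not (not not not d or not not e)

d and not e

d and not e and not (not not not d or not not e)
= d and not e and not (not d or not not e)   (double negation)
= d and not e and d and not e   (De Morgan)
= d and not e   (idempotence)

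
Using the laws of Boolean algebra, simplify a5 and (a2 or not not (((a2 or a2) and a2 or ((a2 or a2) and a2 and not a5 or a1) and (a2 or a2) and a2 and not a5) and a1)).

a5 and a2

a5 and (a2 or not not (((a2 or a2) and a2 or ((a2 or a2) and a2 and not a5 or a1) and (a2 or a2) and a2 and not a5) and a1))
= a5 and (a2 or ((a2 or a2) and a2 or ((a2 or a2) and a2 and not a5 or a1) and (a2 or a2) and a2 and not a5) and a1)   (double negation)
= a5 and (a2 or ((a2 or a2) and a2 or (a2 or a2) and a2 and not a5) and a1)   (absorption)
= a5 and (a2 or (a2 or a2) and a2 and a1)   (absorption)
= a5 and (a2 or a2 and a2 and a1)   (idempotence)
= a5 and (a2 or a2 and a1)   (idempotence)
= a5 and a2   (absorption)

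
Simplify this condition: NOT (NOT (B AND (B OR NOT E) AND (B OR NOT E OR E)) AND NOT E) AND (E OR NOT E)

NOT (NOT (B AND (B OR NOT E) AND (B OR NOT E OR E)) AND NOT E) AND (E OR NOT E)
= NOT (NOT (B AND (B OR NOT E)) AND NOT E) AND (E OR NOT E)   — absorption
= NOT (NOT B AND NOT E) AND (E OR NOT E)   — absorption
= (B OR E) AND (E OR NOT E)   — De Morgan
= B OR E   — complement / identity

B OR E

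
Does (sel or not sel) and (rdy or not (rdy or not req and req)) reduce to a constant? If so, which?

(sel or not sel) and (rdy or not (rdy or not req and req))
= (sel or not sel) and (rdy or not rdy)   — complement / identity
= rdy or not rdy   — complement / identity
= True   — complement

yes, True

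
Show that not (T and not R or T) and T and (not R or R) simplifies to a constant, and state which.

not (T and not R or T) and T and (not R or R)
= not T and T and (not R or R)   — absorption
= not T and T   — complement / identity
= False   — complement

False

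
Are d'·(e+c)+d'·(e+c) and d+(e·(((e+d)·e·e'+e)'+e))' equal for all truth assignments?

No

E1: d'·(e+c)+d'·(e+c)
    = d'·(e+c)
E2: d+(e·(((e+d)·e·e'+e)'+e))'
    = d+(e·((e·e'+e)'+e))'
    = d+(e·(e'+e))'
    = d+e'
These differ: at c=0, d=1, e=0, E1 = 0 but E2 = 1.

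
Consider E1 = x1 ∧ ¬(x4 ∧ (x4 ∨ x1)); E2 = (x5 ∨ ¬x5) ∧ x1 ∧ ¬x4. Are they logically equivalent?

Yes

E1: x1 ∧ ¬(x4 ∧ (x4 ∨ x1))
    = x1 ∧ ¬x4   [absorption]
E2: (x5 ∨ ¬x5) ∧ x1 ∧ ¬x4
    = x1 ∧ ¬x4   [complement / identity]
Both reduce to x1 ∧ ¬x4, so they are equivalent.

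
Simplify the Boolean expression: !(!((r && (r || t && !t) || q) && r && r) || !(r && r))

!(!((r && (r || t && !t) || q) && r && r) || !(r && r))
= !(!((r && r || q) && r && r) || !(r && r))   — complement / identity
= !(!(r && r) || !(r && r))   — absorption
= !!(r && r)   — idempotence
= r && r   — double negation
= r   — idempotence

r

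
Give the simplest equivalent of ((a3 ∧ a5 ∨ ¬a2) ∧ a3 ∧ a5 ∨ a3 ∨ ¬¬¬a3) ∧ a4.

a4

((a3 ∧ a5 ∨ ¬a2) ∧ a3 ∧ a5 ∨ a3 ∨ ¬¬¬a3) ∧ a4
= (a3 ∧ a5 ∨ a3 ∨ ¬¬¬a3) ∧ a4   (absorption)
= (a3 ∨ ¬¬¬a3) ∧ a4   (absorption)
= (a3 ∨ ¬a3) ∧ a4   (double negation)
= a4   (complement / identity)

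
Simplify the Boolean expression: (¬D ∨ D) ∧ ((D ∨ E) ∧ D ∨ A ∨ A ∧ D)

D ∨ A

(¬D ∨ D) ∧ ((D ∨ E) ∧ D ∨ A ∨ A ∧ D)
= (D ∨ E) ∧ D ∨ A ∨ A ∧ D   — complement / identity
= D ∨ A ∨ A ∧ D   — absorption
= D ∨ A   — absorption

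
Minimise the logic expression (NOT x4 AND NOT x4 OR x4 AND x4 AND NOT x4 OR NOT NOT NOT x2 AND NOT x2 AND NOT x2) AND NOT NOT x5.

(NOT x4 AND NOT x4 OR x4 AND x4 AND NOT x4 OR NOT NOT NOT x2 AND NOT x2 AND NOT x2) AND NOT NOT x5
= (NOT x4 AND NOT x4 OR x4 AND x4 AND NOT x4 OR NOT NOT NOT x2 AND NOT x2) AND NOT NOT x5   (idempotence)
= (NOT x4 AND NOT x4 OR x4 AND NOT x4 OR NOT NOT NOT x2 AND NOT x2) AND NOT NOT x5   (idempotence)
= (NOT x4 AND NOT x4 OR x4 AND NOT x4 OR NOT NOT NOT x2 AND NOT x2) AND x5   (double negation)
= (NOT x4 AND NOT x4 OR x4 AND NOT x4 OR NOT x2 AND NOT x2) AND x5   (double negation)
= (NOT x4 AND NOT x4 OR x4 AND NOT x4 OR NOT x2) AND x5   (idempotence)
= (NOT x4 OR NOT x2) AND x5   (distribution)

(NOT x4 OR NOT x2) AND x5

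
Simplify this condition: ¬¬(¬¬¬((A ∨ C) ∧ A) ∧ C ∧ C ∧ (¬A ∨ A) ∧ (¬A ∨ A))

¬A ∧ C

¬¬(¬¬¬((A ∨ C) ∧ A) ∧ C ∧ C ∧ (¬A ∨ A) ∧ (¬A ∨ A))
= ¬¬(¬¬¬((A ∨ C) ∧ A) ∧ C ∧ C ∧ (¬A ∨ A))   (complement / identity)
= ¬¬(¬¬¬A ∧ C ∧ C ∧ (¬A ∨ A))   (absorption)
= ¬¬(¬A ∧ C ∧ C ∧ (¬A ∨ A))   (double negation)
= ¬A ∧ C ∧ C ∧ (¬A ∨ A)   (double negation)
= ¬A ∧ C ∧ C   (complement / identity)
= ¬A ∧ C   (idempotence)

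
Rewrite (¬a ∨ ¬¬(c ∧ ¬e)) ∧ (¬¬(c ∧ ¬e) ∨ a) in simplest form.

(¬a ∨ ¬¬(c ∧ ¬e)) ∧ (¬¬(c ∧ ¬e) ∨ a)
= ¬a ∧ a ∨ ¬¬(c ∧ ¬e)   (distribution)
= ¬a ∧ a ∨ c ∧ ¬e   (double negation)
= c ∧ ¬e   (complement / identity)

c ∧ ¬e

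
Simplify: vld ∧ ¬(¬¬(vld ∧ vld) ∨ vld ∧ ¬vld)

vld ∧ ¬(¬¬(vld ∧ vld) ∨ vld ∧ ¬vld)
= vld ∧ ¬(vld ∧ vld ∨ vld ∧ ¬vld)
= vld ∧ ¬vld
= False

False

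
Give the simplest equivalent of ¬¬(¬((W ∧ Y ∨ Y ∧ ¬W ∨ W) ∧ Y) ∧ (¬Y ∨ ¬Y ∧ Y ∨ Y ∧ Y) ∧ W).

¬Y ∧ W

¬¬(¬((W ∧ Y ∨ Y ∧ ¬W ∨ W) ∧ Y) ∧ (¬Y ∨ ¬Y ∧ Y ∨ Y ∧ Y) ∧ W)
= ¬¬(¬((Y ∨ W) ∧ Y) ∧ (¬Y ∨ ¬Y ∧ Y ∨ Y ∧ Y) ∧ W)   (distribution)
= ¬¬(¬Y ∧ (¬Y ∨ ¬Y ∧ Y ∨ Y ∧ Y) ∧ W)   (absorption)
= ¬¬(¬Y ∧ (¬Y ∨ Y) ∧ W)   (distribution)
= ¬Y ∧ (¬Y ∨ Y) ∧ W   (double negation)
= ¬Y ∧ W   (complement / identity)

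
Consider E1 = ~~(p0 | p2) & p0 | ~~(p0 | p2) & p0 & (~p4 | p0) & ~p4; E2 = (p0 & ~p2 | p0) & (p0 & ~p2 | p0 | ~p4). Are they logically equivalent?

Yes

E1: ~~(p0 | p2) & p0 | ~~(p0 | p2) & p0 & (~p4 | p0) & ~p4
    = ~~(p0 | p2) & p0 | ~~(p0 | p2) & p0 & ~p4   — absorption
    = ~~(p0 | p2) & p0   — absorption
    = (p0 | p2) & p0   — double negation
    = p0   — absorption
E2: (p0 & ~p2 | p0) & (p0 & ~p2 | p0 | ~p4)
    = p0 & ~p2 | p0   — absorption
    = p0   — absorption
Both reduce to p0, so they are equivalent.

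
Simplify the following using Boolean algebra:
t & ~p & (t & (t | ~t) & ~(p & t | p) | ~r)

t & ~p

t & ~p & (t & (t | ~t) & ~(p & t | p) | ~r)
= t & ~p & (t & ~(p & t | p) | ~r)   — complement / identity
= t & ~p & (t & ~p | ~r)   — absorption
= t & ~p   — absorption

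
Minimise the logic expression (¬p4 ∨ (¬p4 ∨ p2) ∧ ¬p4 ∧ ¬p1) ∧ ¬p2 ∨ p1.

¬p4 ∧ ¬p2 ∨ p1

(¬p4 ∨ (¬p4 ∨ p2) ∧ ¬p4 ∧ ¬p1) ∧ ¬p2 ∨ p1
= (¬p4 ∨ ¬p4 ∧ ¬p1) ∧ ¬p2 ∨ p1   (absorption)
= ¬p4 ∧ ¬p2 ∨ p1   (absorption)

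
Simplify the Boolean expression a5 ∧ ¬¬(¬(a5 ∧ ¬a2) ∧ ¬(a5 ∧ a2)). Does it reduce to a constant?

a5 ∧ ¬¬(¬(a5 ∧ ¬a2) ∧ ¬(a5 ∧ a2))
= a5 ∧ ¬(a5 ∧ ¬a2 ∨ a5 ∧ a2)   [De Morgan]
= a5 ∧ ¬a5   [distribution]
= False   [complement]

False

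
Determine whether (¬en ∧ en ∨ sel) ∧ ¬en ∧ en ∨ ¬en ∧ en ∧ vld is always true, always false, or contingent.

(¬en ∧ en ∨ sel) ∧ ¬en ∧ en ∨ ¬en ∧ en ∧ vld
= ¬en ∧ en ∨ ¬en ∧ en ∧ vld   — absorption
= ¬en ∧ en   — absorption
= False   — complement

always false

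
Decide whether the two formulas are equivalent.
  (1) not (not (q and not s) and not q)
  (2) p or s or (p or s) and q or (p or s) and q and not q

No

E1: not (not (q and not s) and not q)
    = q and not s or q   [De Morgan]
    = q   [absorption]
E2: p or s or (p or s) and q or (p or s) and q and not q
    = p or s or (p or s) and q   [absorption]
    = p or s   [absorption]
These differ: at p=0, q=0, s=1, E1 = 0 but E2 = 1.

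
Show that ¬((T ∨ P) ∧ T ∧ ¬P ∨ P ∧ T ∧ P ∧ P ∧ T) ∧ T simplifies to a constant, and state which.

¬((T ∨ P) ∧ T ∧ ¬P ∨ P ∧ T ∧ P ∧ P ∧ T) ∧ T
= ¬(T ∧ ¬P ∨ P ∧ T ∧ P ∧ P ∧ T) ∧ T
= ¬(T ∧ ¬P ∨ P ∧ T ∧ P ∧ T) ∧ T
= ¬(T ∧ ¬P ∨ P ∧ T) ∧ T
= ¬T ∧ T
= False

False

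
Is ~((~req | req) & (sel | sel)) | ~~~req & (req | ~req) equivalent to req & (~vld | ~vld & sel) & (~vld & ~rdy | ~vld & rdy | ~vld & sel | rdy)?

E1: ~((~req | req) & (sel | sel)) | ~~~req & (req | ~req)
    = ~(sel | sel) | ~~~req & (req | ~req)   — complement / identity
    = ~sel | ~~~req & (req | ~req)   — idempotence
    = ~sel | ~req & (req | ~req)   — double negation
    = ~sel | ~req   — complement / identity
E2: req & (~vld | ~vld & sel) & (~vld & ~rdy | ~vld & rdy | ~vld & sel | rdy)
    = req & (~vld | ~vld & sel) & (~vld | ~vld & sel | rdy)   — distribution
    = req & (~vld | ~vld & sel)   — absorption
    = req & ~vld   — absorption
These differ: at rdy=1, req=0, sel=0, vld=0, E1 = 1 but E2 = 0.

No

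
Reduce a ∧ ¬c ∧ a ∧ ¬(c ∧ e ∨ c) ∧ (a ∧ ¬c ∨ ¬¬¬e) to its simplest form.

a ∧ ¬c

a ∧ ¬c ∧ a ∧ ¬(c ∧ e ∨ c) ∧ (a ∧ ¬c ∨ ¬¬¬e)
= a ∧ ¬c ∧ a ∧ ¬(c ∧ e ∨ c) ∧ (a ∧ ¬c ∨ ¬e)   [double negation]
= a ∧ ¬c ∧ a ∧ ¬c ∧ (a ∧ ¬c ∨ ¬e)   [absorption]
= a ∧ ¬c ∧ a ∧ ¬c   [absorption]
= a ∧ ¬c   [idempotence]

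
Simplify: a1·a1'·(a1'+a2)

0

a1·a1'·(a1'+a2)
= a1·a1'   [absorption]
= 0   [complement]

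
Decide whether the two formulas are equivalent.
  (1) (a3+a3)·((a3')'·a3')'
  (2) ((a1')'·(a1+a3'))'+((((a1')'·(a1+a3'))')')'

E1: (a3+a3)·((a3')'·a3')'
    = (a3+a3)·(a3'+a3)   — De Morgan
    = a3+a3   — complement / identity
    = a3   — idempotence
E2: ((a1')'·(a1+a3'))'+((((a1')'·(a1+a3'))')')'
    = ((a1')'·(a1+a3'))'+((a1')'·(a1+a3'))'   — double negation
    = ((a1')'·(a1+a3'))'   — idempotence
    = (a1·(a1+a3'))'   — double negation
    = a1'   — absorption
These differ: at a1=0, a3=0, E1 = 0 but E2 = 1.

No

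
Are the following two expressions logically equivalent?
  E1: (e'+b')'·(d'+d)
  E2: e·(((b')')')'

E1: (e'+b')'·(d'+d)
    = e·b·(d'+d)
    = e·b
E2: e·(((b')')')'
    = e·(b')'
    = e·b
Both reduce to e·b, so they are equivalent.

Yes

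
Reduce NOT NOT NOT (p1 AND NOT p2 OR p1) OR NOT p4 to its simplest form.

NOT p1 OR NOT p4

NOT NOT NOT (p1 AND NOT p2 OR p1) OR NOT p4
= NOT NOT NOT p1 OR NOT p4   — absorption
= NOT p1 OR NOT p4   — double negation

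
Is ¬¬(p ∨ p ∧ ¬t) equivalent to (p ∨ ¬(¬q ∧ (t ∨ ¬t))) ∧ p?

Yes

E1: ¬¬(p ∨ p ∧ ¬t)
    = ¬¬p   (absorption)
    = p   (double negation)
E2: (p ∨ ¬(¬q ∧ (t ∨ ¬t))) ∧ p
    = (p ∨ ¬¬q) ∧ p   (complement / identity)
    = (p ∨ q) ∧ p   (double negation)
    = p   (absorption)
Both reduce to p, so they are equivalent.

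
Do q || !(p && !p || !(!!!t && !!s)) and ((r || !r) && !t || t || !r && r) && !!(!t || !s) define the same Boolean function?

E1: q || !(p && !p || !(!!!t && !!s))
    = q || !!(!!!t && !!s)
    = q || !(!!t || !s)
    = q || !t && s
E2: ((r || !r) && !t || t || !r && r) && !!(!t || !s)
    = (!t || t || !r && r) && !!(!t || !s)
    = (!t || t) && !!(!t || !s)
    = (!t || t) && (!t || !s)
    = !t || !s
These differ: at p=0, q=0, r=0, s=0, t=1, E1 = 0 but E2 = 1.

No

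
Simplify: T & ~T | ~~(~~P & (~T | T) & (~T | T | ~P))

P

T & ~T | ~~(~~P & (~T | T) & (~T | T | ~P))
= T & ~T | ~~(~~P & (~T | T))   [absorption]
= T & ~T | ~~P & (~T | T)   [double negation]
= T & ~T | ~~P   [complement / identity]
= T & ~T | P   [double negation]
= P   [complement / identity]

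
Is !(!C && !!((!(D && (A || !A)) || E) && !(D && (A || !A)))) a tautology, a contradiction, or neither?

neither

!(!C && !!((!(D && (A || !A)) || E) && !(D && (A || !A))))
= !(!C && !!!(D && (A || !A)))   — absorption
= C || !!(D && (A || !A))   — De Morgan
= C || !!D   — complement / identity
= C || D   — double negation
This depends on C, D, so it is not a constant.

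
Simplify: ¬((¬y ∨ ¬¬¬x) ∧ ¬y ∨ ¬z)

y ∧ z

¬((¬y ∨ ¬¬¬x) ∧ ¬y ∨ ¬z)
= ¬((¬y ∨ ¬x) ∧ ¬y ∨ ¬z)   — double negation
= ¬(¬y ∨ ¬z)   — absorption
= y ∧ z   — De Morgan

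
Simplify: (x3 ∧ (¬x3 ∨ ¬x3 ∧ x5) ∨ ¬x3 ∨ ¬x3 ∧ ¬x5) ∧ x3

False

(x3 ∧ (¬x3 ∨ ¬x3 ∧ x5) ∨ ¬x3 ∨ ¬x3 ∧ ¬x5) ∧ x3
= (x3 ∧ (¬x3 ∨ ¬x3 ∧ x5) ∨ ¬x3) ∧ x3   [absorption]
= (x3 ∧ ¬x3 ∨ ¬x3) ∧ x3   [absorption]
= ¬x3 ∧ x3   [complement / identity]
= False   [complement]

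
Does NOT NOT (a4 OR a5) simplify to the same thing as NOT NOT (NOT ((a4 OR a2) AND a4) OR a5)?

No

E1: NOT NOT (a4 OR a5)
    = a4 OR a5   [double negation]
E2: NOT NOT (NOT ((a4 OR a2) AND a4) OR a5)
    = NOT ((a4 OR a2) AND a4) OR a5   [double negation]
    = NOT a4 OR a5   [absorption]
These differ: at a2=1, a4=1, a5=0, E1 = 1 but E2 = 0.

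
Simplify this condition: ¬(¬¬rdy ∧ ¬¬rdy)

¬rdy

¬(¬¬rdy ∧ ¬¬rdy)
= ¬rdy ∨ ¬rdy
= ¬rdy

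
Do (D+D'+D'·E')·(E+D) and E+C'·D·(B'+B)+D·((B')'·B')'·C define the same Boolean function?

Yes

E1: (D+D'+D'·E')·(E+D)
    = (D+D')·(E+D)   [absorption]
    = E+D   [complement / identity]
E2: E+C'·D·(B'+B)+D·((B')'·B')'·C
    = E+C'·D·(B'+B)+D·(B'+B)·C   [De Morgan]
    = E+(C'+C)·D·(B'+B)   [distribution]
    = E+D·(B'+B)   [complement / identity]
    = E+D   [complement / identity]
Both reduce to E+D, so they are equivalent.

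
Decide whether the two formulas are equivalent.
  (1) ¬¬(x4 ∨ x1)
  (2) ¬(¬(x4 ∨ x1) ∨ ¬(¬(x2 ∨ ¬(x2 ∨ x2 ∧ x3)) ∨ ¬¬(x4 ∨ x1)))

Yes

E1: ¬¬(x4 ∨ x1)
    = x4 ∨ x1   [double negation]
E2: ¬(¬(x4 ∨ x1) ∨ ¬(¬(x2 ∨ ¬(x2 ∨ x2 ∧ x3)) ∨ ¬¬(x4 ∨ x1)))
    = ¬(¬(x4 ∨ x1) ∨ ¬(¬(x2 ∨ ¬x2) ∨ ¬¬(x4 ∨ x1)))   [absorption]
    = ¬(¬(x4 ∨ x1) ∨ (x2 ∨ ¬x2) ∧ ¬(x4 ∨ x1))   [De Morgan]
    = ¬(¬(x4 ∨ x1) ∨ ¬(x4 ∨ x1))   [complement / identity]
    = ¬¬(x4 ∨ x1)   [idempotence]
    = x4 ∨ x1   [double negation]
Both reduce to x4 ∨ x1, so they are equivalent.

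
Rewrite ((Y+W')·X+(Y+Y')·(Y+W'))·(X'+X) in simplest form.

((Y+W')·X+(Y+Y')·(Y+W'))·(X'+X)
= (Y+W')·X+(Y+Y')·(Y+W')   (complement / identity)
= (Y+W')·X+Y+W'   (complement / identity)
= Y+W'   (absorption)

Y+W'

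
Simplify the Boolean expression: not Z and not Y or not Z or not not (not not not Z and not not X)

not Z

not Z and not Y or not Z or not not (not not not Z and not not X)
= not Z and not Y or not Z or not (not not Z or not X)
= not Z and not Y or not Z or not Z and X
= not Z or not Z and X
= not Z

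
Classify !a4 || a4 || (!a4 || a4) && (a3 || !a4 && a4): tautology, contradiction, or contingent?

tautology

!a4 || a4 || (!a4 || a4) && (a3 || !a4 && a4)
= !a4 || a4 || (!a4 || a4) && a3
= !a4 || a4
= true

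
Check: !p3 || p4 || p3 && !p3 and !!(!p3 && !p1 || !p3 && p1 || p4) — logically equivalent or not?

Yes

E1: !p3 || p4 || p3 && !p3
    = !p3 || p4   [complement / identity]
E2: !!(!p3 && !p1 || !p3 && p1 || p4)
    = !p3 && !p1 || !p3 && p1 || p4   [double negation]
    = !p3 || p4   [distribution]
Both reduce to !p3 || p4, so they are equivalent.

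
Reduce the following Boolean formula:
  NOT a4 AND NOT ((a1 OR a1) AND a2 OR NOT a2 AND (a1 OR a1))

NOT a4 AND NOT a1

NOT a4 AND NOT ((a1 OR a1) AND a2 OR NOT a2 AND (a1 OR a1))
= NOT a4 AND NOT (a1 OR a1)   [distribution]
= NOT a4 AND NOT a1   [idempotence]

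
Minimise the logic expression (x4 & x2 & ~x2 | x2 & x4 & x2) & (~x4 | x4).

(x4 & x2 & ~x2 | x2 & x4 & x2) & (~x4 | x4)
= x4 & x2 & (~x4 | x4)   (distribution)
= x4 & x2   (complement / identity)

x4 & x2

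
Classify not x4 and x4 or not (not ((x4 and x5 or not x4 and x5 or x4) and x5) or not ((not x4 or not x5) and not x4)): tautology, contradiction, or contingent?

contingent

not x4 and x4 or not (not ((x4 and x5 or not x4 and x5 or x4) and x5) or not ((not x4 or not x5) and not x4))
= not x4 and x4 or (x4 and x5 or not x4 and x5 or x4) and x5 and (not x4 or not x5) and not x4   — De Morgan
= not x4 and x4 or (x5 or x4) and x5 and (not x4 or not x5) and not x4   — distribution
= (x5 or x4) and x5 and (not x4 or not x5) and not x4   — complement / identity
= (x5 or x4) and x5 and not x4   — absorption
= x5 and not x4   — absorption
This depends on x4, x5, so it is not a constant.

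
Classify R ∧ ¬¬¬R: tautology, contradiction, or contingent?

contradiction

R ∧ ¬¬¬R
= R ∧ ¬R
= False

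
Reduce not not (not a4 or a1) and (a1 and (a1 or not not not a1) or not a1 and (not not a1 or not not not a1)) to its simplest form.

not a4 or a1

not not (not a4 or a1) and (a1 and (a1 or not not not a1) or not a1 and (not not a1 or not not not a1))
= not not (not a4 or a1) and (a1 and (a1 or not not not a1) or not a1 and (a1 or not not not a1))   — double negation
= not not (not a4 or a1) and (a1 or not not not a1)   — distribution
= not not (not a4 or a1) and (a1 or not a1)   — double negation
= not not (not a4 or a1)   — complement / identity
= not a4 or a1   — double negation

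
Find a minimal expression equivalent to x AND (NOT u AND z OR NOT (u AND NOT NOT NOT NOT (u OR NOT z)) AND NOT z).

x AND NOT u

x AND (NOT u AND z OR NOT (u AND NOT NOT NOT NOT (u OR NOT z)) AND NOT z)
= x AND (NOT u AND z OR NOT (u AND NOT NOT (u OR NOT z)) AND NOT z)   — double negation
= x AND (NOT u AND z OR NOT (u AND (u OR NOT z)) AND NOT z)   — double negation
= x AND (NOT u AND z OR NOT u AND NOT z)   — absorption
= x AND NOT u   — distribution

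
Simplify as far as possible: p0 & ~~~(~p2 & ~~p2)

p0

p0 & ~~~(~p2 & ~~p2)
= p0 & ~~(p2 | ~p2)   — De Morgan
= p0 & (p2 | ~p2)   — double negation
= p0   — complement / identity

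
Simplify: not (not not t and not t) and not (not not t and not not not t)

True

not (not not t and not t) and not (not not t and not not not t)
= not (not not t and not t) and not (not not t and not t)   — double negation
= not (not not t and not t)   — idempotence
= not t or t   — De Morgan
= True   — complement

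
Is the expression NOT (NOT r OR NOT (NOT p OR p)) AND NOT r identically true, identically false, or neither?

identically false

NOT (NOT r OR NOT (NOT p OR p)) AND NOT r
= r AND (NOT p OR p) AND NOT r   (De Morgan)
= r AND NOT r   (complement / identity)
= FALSE   (complement)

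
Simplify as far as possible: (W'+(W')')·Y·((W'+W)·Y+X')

(W'+(W')')·Y·((W'+W)·Y+X')
= (W'+W)·Y·((W'+W)·Y+X')   (double negation)
= (W'+W)·Y   (absorption)
= Y   (complement / identity)

Y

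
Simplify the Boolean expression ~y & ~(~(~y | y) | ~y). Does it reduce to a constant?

0

~y & ~(~(~y | y) | ~y)
= ~y & (~y | y) & y
= ~y & y
= 0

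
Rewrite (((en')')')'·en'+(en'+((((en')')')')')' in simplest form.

(((en')')')'·en'+(en'+((((en')')')')')'
= (en')'·en'+(en'+((((en')')')')')'   [double negation]
= (en')'·en'+(en'+((en')')')'   [double negation]
= (en')'·en'+en·(en')'   [De Morgan]
= (en')'   [distribution]
= en   [double negation]

en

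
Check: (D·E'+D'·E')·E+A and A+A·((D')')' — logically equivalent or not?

Yes

E1: (D·E'+D'·E')·E+A
    = E'·E+A   [distribution]
    = A   [complement / identity]
E2: A+A·((D')')'
    = A+A·D'   [double negation]
    = A   [absorption]
Both reduce to A, so they are equivalent.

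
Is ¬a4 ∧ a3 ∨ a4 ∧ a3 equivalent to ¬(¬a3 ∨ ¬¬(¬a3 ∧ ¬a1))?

Yes

E1: ¬a4 ∧ a3 ∨ a4 ∧ a3
    = a3   (distribution)
E2: ¬(¬a3 ∨ ¬¬(¬a3 ∧ ¬a1))
    = a3 ∧ ¬(¬a3 ∧ ¬a1)   (De Morgan)
    = a3 ∧ (a3 ∨ a1)   (De Morgan)
    = a3   (absorption)
Both reduce to a3, so they are equivalent.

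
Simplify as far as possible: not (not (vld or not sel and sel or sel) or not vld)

vld

not (not (vld or not sel and sel or sel) or not vld)
= not (not (vld or sel) or not vld)   — complement / identity
= (vld or sel) and vld   — De Morgan
= vld   — absorption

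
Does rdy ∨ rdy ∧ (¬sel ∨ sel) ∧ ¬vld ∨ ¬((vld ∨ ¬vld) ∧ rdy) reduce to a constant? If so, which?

rdy ∨ rdy ∧ (¬sel ∨ sel) ∧ ¬vld ∨ ¬((vld ∨ ¬vld) ∧ rdy)
= rdy ∨ rdy ∧ ¬vld ∨ ¬((vld ∨ ¬vld) ∧ rdy)   (complement / identity)
= rdy ∨ rdy ∧ ¬vld ∨ ¬rdy   (complement / identity)
= rdy ∨ ¬rdy   (absorption)
= True   (complement)

yes, True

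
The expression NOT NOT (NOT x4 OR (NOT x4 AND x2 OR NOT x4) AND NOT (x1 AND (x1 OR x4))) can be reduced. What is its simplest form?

NOT x4

NOT NOT (NOT x4 OR (NOT x4 AND x2 OR NOT x4) AND NOT (x1 AND (x1 OR x4)))
= NOT NOT (NOT x4 OR (NOT x4 AND x2 OR NOT x4) AND NOT x1)   [absorption]
= NOT NOT (NOT x4 OR NOT x4 AND NOT x1)   [absorption]
= NOT NOT NOT x4   [absorption]
= NOT x4   [double negation]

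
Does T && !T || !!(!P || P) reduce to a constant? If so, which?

yes, True

T && !T || !!(!P || P)
= !!(!P || P)
= !P || P
= true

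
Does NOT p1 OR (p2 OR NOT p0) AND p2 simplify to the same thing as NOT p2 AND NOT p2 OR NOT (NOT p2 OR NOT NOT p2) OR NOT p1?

E1: NOT p1 OR (p2 OR NOT p0) AND p2
    = NOT p1 OR p2   — absorption
E2: NOT p2 AND NOT p2 OR NOT (NOT p2 OR NOT NOT p2) OR NOT p1
    = NOT p2 AND NOT p2 OR p2 AND NOT p2 OR NOT p1   — De Morgan
    = NOT p2 OR NOT p1   — distribution
These differ: at p0=1, p1=1, p2=0, E1 = 0 but E2 = 1.

No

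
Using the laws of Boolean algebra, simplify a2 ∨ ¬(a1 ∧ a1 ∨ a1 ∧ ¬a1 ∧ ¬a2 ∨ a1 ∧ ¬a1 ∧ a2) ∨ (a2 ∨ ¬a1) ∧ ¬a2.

a2 ∨ ¬(a1 ∧ a1 ∨ a1 ∧ ¬a1 ∧ ¬a2 ∨ a1 ∧ ¬a1 ∧ a2) ∨ (a2 ∨ ¬a1) ∧ ¬a2
= a2 ∨ ¬(a1 ∧ a1 ∨ a1 ∧ ¬a1) ∨ (a2 ∨ ¬a1) ∧ ¬a2   — distribution
= a2 ∨ ¬a1 ∨ (a2 ∨ ¬a1) ∧ ¬a2   — distribution
= a2 ∨ ¬a1   — absorption

a2 ∨ ¬a1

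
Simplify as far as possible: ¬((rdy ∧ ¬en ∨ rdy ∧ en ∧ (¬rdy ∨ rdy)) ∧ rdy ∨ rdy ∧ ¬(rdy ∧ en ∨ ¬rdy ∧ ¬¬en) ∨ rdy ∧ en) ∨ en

¬((rdy ∧ ¬en ∨ rdy ∧ en ∧ (¬rdy ∨ rdy)) ∧ rdy ∨ rdy ∧ ¬(rdy ∧ en ∨ ¬rdy ∧ ¬¬en) ∨ rdy ∧ en) ∨ en
= ¬((rdy ∧ ¬en ∨ rdy ∧ en ∧ (¬rdy ∨ rdy)) ∧ rdy ∨ rdy ∧ ¬(rdy ∧ en ∨ ¬rdy ∧ en) ∨ rdy ∧ en) ∨ en
= ¬((rdy ∧ ¬en ∨ rdy ∧ en ∧ (¬rdy ∨ rdy)) ∧ rdy ∨ rdy ∧ ¬en ∨ rdy ∧ en) ∨ en
= ¬((rdy ∧ ¬en ∨ rdy ∧ en) ∧ rdy ∨ rdy ∧ ¬en ∨ rdy ∧ en) ∨ en
= ¬(rdy ∧ ¬en ∨ rdy ∧ en) ∨ en
= ¬rdy ∨ en

¬rdy ∨ en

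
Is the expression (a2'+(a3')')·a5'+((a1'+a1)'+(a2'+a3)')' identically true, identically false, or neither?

(a2'+(a3')')·a5'+((a1'+a1)'+(a2'+a3)')'
= (a2'+(a3')')·a5'+(a1'+a1)·(a2'+a3)   — De Morgan
= (a2'+(a3')')·a5'+a2'+a3   — complement / identity
= (a2'+a3)·a5'+a2'+a3   — double negation
= a2'+a3   — absorption
This depends on a2, a3, so it is not a constant.

neither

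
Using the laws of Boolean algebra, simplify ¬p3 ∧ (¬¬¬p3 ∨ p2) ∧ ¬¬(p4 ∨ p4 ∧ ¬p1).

¬p3 ∧ p4

¬p3 ∧ (¬¬¬p3 ∨ p2) ∧ ¬¬(p4 ∨ p4 ∧ ¬p1)
= ¬p3 ∧ (¬p3 ∨ p2) ∧ ¬¬(p4 ∨ p4 ∧ ¬p1)   [double negation]
= ¬p3 ∧ (¬p3 ∨ p2) ∧ (p4 ∨ p4 ∧ ¬p1)   [double negation]
= ¬p3 ∧ (¬p3 ∨ p2) ∧ p4   [absorption]
= ¬p3 ∧ p4   [absorption]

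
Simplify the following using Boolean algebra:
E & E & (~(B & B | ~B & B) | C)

E & (~B | C)

E & E & (~(B & B | ~B & B) | C)
= E & E & (~B | C)   [distribution]
= E & (~B | C)   [idempotence]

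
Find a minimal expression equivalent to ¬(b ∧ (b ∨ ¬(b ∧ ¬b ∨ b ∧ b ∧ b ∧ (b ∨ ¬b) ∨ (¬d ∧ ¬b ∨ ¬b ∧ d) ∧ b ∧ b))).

¬(b ∧ (b ∨ ¬(b ∧ ¬b ∨ b ∧ b ∧ b ∧ (b ∨ ¬b) ∨ (¬d ∧ ¬b ∨ ¬b ∧ d) ∧ b ∧ b)))
= ¬(b ∧ (b ∨ ¬(b ∧ ¬b ∨ b ∧ b ∧ b ∨ (¬d ∧ ¬b ∨ ¬b ∧ d) ∧ b ∧ b)))
= ¬(b ∧ (b ∨ ¬(b ∧ ¬b ∨ b ∧ b ∧ b ∨ ¬b ∧ b ∧ b)))
= ¬(b ∧ (b ∨ ¬(b ∧ ¬b ∨ b ∧ b)))
= ¬(b ∧ (b ∨ ¬b))
= ¬b

¬b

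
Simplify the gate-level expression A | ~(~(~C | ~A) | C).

A | ~C

A | ~(~(~C | ~A) | C)
= A | ~(C & A | C)   (De Morgan)
= A | ~C   (absorption)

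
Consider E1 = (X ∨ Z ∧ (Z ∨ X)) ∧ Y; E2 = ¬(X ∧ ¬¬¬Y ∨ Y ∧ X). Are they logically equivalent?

No

E1: (X ∨ Z ∧ (Z ∨ X)) ∧ Y
    = (X ∨ Z) ∧ Y
E2: ¬(X ∧ ¬¬¬Y ∨ Y ∧ X)
    = ¬(X ∧ ¬Y ∨ Y ∧ X)
    = ¬X
These differ: at X=0, Y=0, Z=0, E1 = 0 but E2 = 1.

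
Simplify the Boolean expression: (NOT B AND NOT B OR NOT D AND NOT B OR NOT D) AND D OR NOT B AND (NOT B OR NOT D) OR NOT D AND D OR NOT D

(NOT B AND NOT B OR NOT D AND NOT B OR NOT D) AND D OR NOT B AND (NOT B OR NOT D) OR NOT D AND D OR NOT D
= (NOT B AND (NOT B OR NOT D) OR NOT D) AND D OR NOT B AND (NOT B OR NOT D) OR NOT D AND D OR NOT D   — distribution
= (NOT B AND (NOT B OR NOT D) OR NOT D) AND D OR NOT B AND (NOT B OR NOT D) OR NOT D   — complement / identity
= NOT B AND (NOT B OR NOT D) OR NOT D   — absorption
= NOT B OR NOT D   — absorption

NOT B OR NOT D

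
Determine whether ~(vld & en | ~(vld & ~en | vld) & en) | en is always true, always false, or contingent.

~(vld & en | ~(vld & ~en | vld) & en) | en
= ~(vld & en | ~vld & en) | en   [absorption]
= ~en | en   [distribution]
= 1   [complement]

always true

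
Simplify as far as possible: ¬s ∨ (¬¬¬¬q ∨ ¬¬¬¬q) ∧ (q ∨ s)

¬s ∨ (¬¬¬¬q ∨ ¬¬¬¬q) ∧ (q ∨ s)
= ¬s ∨ (¬¬q ∨ ¬¬¬¬q) ∧ (q ∨ s)   — double negation
= ¬s ∨ (¬¬q ∨ ¬¬q) ∧ (q ∨ s)   — double negation
= ¬s ∨ ¬¬q ∧ (q ∨ s)   — idempotence
= ¬s ∨ q ∧ (q ∨ s)   — double negation
= ¬s ∨ q   — absorption

¬s ∨ q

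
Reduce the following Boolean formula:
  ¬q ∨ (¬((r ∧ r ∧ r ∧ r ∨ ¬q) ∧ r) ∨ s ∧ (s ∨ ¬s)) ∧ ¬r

¬q ∨ ¬r

¬q ∨ (¬((r ∧ r ∧ r ∧ r ∨ ¬q) ∧ r) ∨ s ∧ (s ∨ ¬s)) ∧ ¬r
= ¬q ∨ (¬((r ∧ r ∨ ¬q) ∧ r) ∨ s ∧ (s ∨ ¬s)) ∧ ¬r   (idempotence)
= ¬q ∨ (¬((r ∨ ¬q) ∧ r) ∨ s ∧ (s ∨ ¬s)) ∧ ¬r   (idempotence)
= ¬q ∨ (¬r ∨ s ∧ (s ∨ ¬s)) ∧ ¬r   (absorption)
= ¬q ∨ (¬r ∨ s) ∧ ¬r   (complement / identity)
= ¬q ∨ ¬r   (absorption)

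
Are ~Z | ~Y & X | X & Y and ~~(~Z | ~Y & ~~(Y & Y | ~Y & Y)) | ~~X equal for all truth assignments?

Yes

E1: ~Z | ~Y & X | X & Y
    = ~Z | X   — distribution
E2: ~~(~Z | ~Y & ~~(Y & Y | ~Y & Y)) | ~~X
    = ~~(~Z | ~Y & ~~Y) | ~~X   — distribution
    = ~~(~Z | ~Y & Y) | ~~X   — double negation
    = ~Z | ~Y & Y | ~~X   — double negation
    = ~Z | ~~X   — complement / identity
    = ~Z | X   — double negation
Both reduce to ~Z | X, so they are equivalent.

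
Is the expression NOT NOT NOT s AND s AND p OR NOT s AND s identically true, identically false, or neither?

identically false

NOT NOT NOT s AND s AND p OR NOT s AND s
= NOT s AND s AND p OR NOT s AND s
= NOT s AND s
= FALSE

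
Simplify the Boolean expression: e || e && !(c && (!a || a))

e

e || e && !(c && (!a || a))
= e || e && !c   [complement / identity]
= e   [absorption]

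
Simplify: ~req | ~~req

1

~req | ~~req
= ~req | req   — double negation
= 1   — complement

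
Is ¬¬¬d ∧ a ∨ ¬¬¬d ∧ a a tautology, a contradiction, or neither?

neither

¬¬¬d ∧ a ∨ ¬¬¬d ∧ a
= ¬¬¬d ∧ a
= ¬d ∧ a
This depends on a, d, so it is not a constant.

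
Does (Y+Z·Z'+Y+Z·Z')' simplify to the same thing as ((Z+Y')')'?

E1: (Y+Z·Z'+Y+Z·Z')'
    = (Y+Z·Z')'   — idempotence
    = Y'   — complement / identity
E2: ((Z+Y')')'
    = Z+Y'   — double negation
These differ: at Y=1, Z=1, E1 = 0 but E2 = 1.

No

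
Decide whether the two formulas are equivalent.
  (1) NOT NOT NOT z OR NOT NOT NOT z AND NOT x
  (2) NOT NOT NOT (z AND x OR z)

Yes

E1: NOT NOT NOT z OR NOT NOT NOT z AND NOT x
    = NOT NOT NOT z
    = NOT z
E2: NOT NOT NOT (z AND x OR z)
    = NOT (z AND x OR z)
    = NOT z
Both reduce to NOT z, so they are equivalent.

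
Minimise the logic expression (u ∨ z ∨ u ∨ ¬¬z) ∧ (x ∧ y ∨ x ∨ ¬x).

(u ∨ z ∨ u ∨ ¬¬z) ∧ (x ∧ y ∨ x ∨ ¬x)
= (u ∨ z ∨ u ∨ ¬¬z) ∧ (x ∨ ¬x)
= (u ∨ z ∨ u ∨ z) ∧ (x ∨ ¬x)
= (u ∨ z) ∧ (x ∨ ¬x)
= u ∨ z

u ∨ z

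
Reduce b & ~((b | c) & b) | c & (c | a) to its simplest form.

b & ~((b | c) & b) | c & (c | a)
= b & ~((b | c) & b) | c
= b & ~b | c
= c

c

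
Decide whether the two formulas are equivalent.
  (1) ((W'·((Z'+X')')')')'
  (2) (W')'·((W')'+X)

No

E1: ((W'·((Z'+X')')')')'
    = W'·((Z'+X')')'   — double negation
    = W'·(Z'+X')   — double negation
E2: (W')'·((W')'+X)
    = (W')'   — absorption
    = W   — double negation
These differ: at W=1, X=0, Z=0, E1 = 0 but E2 = 1.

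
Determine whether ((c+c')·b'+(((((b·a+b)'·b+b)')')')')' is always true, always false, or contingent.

((c+c')·b'+(((((b·a+b)'·b+b)')')')')'
= ((c+c')·b'+((((b'·b+b)')')')')'   [absorption]
= (b'+((((b'·b+b)')')')')'   [complement / identity]
= (b'+(((b')')')')'   [complement / identity]
= b·((b')')'   [De Morgan]
= b·b'   [double negation]
= 0   [complement]

always false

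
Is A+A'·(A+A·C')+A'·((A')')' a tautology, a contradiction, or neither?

A+A'·(A+A·C')+A'·((A')')'
= A+A'·(A+A·C')+A'·A'
= A+A'·A+A'·A'
= A+A'
= 1

tautology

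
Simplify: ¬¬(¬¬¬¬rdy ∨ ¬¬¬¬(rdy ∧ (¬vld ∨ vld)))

¬¬(¬¬¬¬rdy ∨ ¬¬¬¬(rdy ∧ (¬vld ∨ vld)))
= ¬¬¬¬rdy ∨ ¬¬¬¬(rdy ∧ (¬vld ∨ vld))   — double negation
= ¬¬rdy ∨ ¬¬¬¬(rdy ∧ (¬vld ∨ vld))   — double negation
= ¬¬rdy ∨ ¬¬¬¬rdy   — complement / identity
= ¬¬rdy ∨ ¬¬rdy   — double negation
= ¬¬rdy   — idempotence
= rdy   — double negation

rdy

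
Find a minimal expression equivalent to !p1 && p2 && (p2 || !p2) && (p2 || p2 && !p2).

!p1 && p2

!p1 && p2 && (p2 || !p2) && (p2 || p2 && !p2)
= !p1 && p2 && (p2 || p2 && !p2)   [complement / identity]
= !p1 && p2 && p2   [complement / identity]
= !p1 && p2   [idempotence]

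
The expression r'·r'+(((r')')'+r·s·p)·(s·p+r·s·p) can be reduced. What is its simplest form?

r'·r'+(((r')')'+r·s·p)·(s·p+r·s·p)
= r'+(((r')')'+r·s·p)·(s·p+r·s·p)   [idempotence]
= r'+(r'+r·s·p)·(s·p+r·s·p)   [double negation]
= r'+r·s·p+r'·s·p   [distribution]
= r'+s·p   [distribution]

r'+s·p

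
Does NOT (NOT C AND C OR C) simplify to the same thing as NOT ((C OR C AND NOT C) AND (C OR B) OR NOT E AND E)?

Yes

E1: NOT (NOT C AND C OR C)
    = NOT C   (complement / identity)
E2: NOT ((C OR C AND NOT C) AND (C OR B) OR NOT E AND E)
    = NOT (C AND (C OR B) OR NOT E AND E)   (complement / identity)
    = NOT (C OR NOT E AND E)   (absorption)
    = NOT C   (complement / identity)
Both reduce to NOT C, so they are equivalent.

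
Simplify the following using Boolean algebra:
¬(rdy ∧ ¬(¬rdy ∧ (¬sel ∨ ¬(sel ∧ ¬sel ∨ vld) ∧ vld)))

¬(rdy ∧ ¬(¬rdy ∧ (¬sel ∨ ¬(sel ∧ ¬sel ∨ vld) ∧ vld)))
= ¬(rdy ∧ ¬(¬rdy ∧ (¬sel ∨ ¬vld ∧ vld)))   [complement / identity]
= ¬(rdy ∧ ¬(¬rdy ∧ ¬sel))   [complement / identity]
= ¬(rdy ∧ (rdy ∨ sel))   [De Morgan]
= ¬rdy   [absorption]

¬rdy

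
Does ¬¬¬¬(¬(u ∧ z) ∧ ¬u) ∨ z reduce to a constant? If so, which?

no

¬¬¬¬(¬(u ∧ z) ∧ ¬u) ∨ z
= ¬¬¬(u ∧ z ∨ u) ∨ z   [De Morgan]
= ¬¬¬u ∨ z   [absorption]
= ¬u ∨ z   [double negation]
This depends on u, z, so it is not a constant.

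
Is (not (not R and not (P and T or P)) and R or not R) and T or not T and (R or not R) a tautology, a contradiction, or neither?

tautology

(not (not R and not (P and T or P)) and R or not R) and T or not T and (R or not R)
= ((R or P and T or P) and R or not R) and T or not T and (R or not R)   (De Morgan)
= ((R or P) and R or not R) and T or not T and (R or not R)   (absorption)
= (R or not R) and T or not T and (R or not R)   (absorption)
= R or not R   (distribution)
= True   (complement)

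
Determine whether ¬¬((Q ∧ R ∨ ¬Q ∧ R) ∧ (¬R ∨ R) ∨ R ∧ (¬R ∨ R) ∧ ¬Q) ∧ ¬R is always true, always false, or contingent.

¬¬((Q ∧ R ∨ ¬Q ∧ R) ∧ (¬R ∨ R) ∨ R ∧ (¬R ∨ R) ∧ ¬Q) ∧ ¬R
= ¬¬(R ∧ (¬R ∨ R) ∨ R ∧ (¬R ∨ R) ∧ ¬Q) ∧ ¬R   — distribution
= (R ∧ (¬R ∨ R) ∨ R ∧ (¬R ∨ R) ∧ ¬Q) ∧ ¬R   — double negation
= R ∧ (¬R ∨ R) ∧ ¬R   — absorption
= R ∧ ¬R   — complement / identity
= False   — complement

always false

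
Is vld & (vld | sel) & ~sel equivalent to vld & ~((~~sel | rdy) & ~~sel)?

Yes

E1: vld & (vld | sel) & ~sel
    = vld & ~sel   (absorption)
E2: vld & ~((~~sel | rdy) & ~~sel)
    = vld & ~~~sel   (absorption)
    = vld & ~sel   (double negation)
Both reduce to vld & ~sel, so they are equivalent.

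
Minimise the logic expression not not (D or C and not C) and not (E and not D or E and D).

not not (D or C and not C) and not (E and not D or E and D)
= not not (D or C and not C) and not E
= not not D and not E
= D and not E

D and not E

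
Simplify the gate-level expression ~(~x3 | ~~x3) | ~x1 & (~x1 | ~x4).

~x1

~(~x3 | ~~x3) | ~x1 & (~x1 | ~x4)
= x3 & ~x3 | ~x1 & (~x1 | ~x4)
= x3 & ~x3 | ~x1
= ~x1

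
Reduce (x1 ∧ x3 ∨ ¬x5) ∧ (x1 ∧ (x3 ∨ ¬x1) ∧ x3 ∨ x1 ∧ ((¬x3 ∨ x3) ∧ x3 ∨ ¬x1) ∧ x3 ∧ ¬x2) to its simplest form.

(x1 ∧ x3 ∨ ¬x5) ∧ (x1 ∧ (x3 ∨ ¬x1) ∧ x3 ∨ x1 ∧ ((¬x3 ∨ x3) ∧ x3 ∨ ¬x1) ∧ x3 ∧ ¬x2)
= (x1 ∧ x3 ∨ ¬x5) ∧ (x1 ∧ (x3 ∨ ¬x1) ∧ x3 ∨ x1 ∧ (x3 ∨ ¬x1) ∧ x3 ∧ ¬x2)   (complement / identity)
= (x1 ∧ x3 ∨ ¬x5) ∧ x1 ∧ (x3 ∨ ¬x1) ∧ x3   (absorption)
= (x1 ∧ x3 ∨ ¬x5) ∧ x1 ∧ x3   (absorption)
= x1 ∧ x3   (absorption)

x1 ∧ x3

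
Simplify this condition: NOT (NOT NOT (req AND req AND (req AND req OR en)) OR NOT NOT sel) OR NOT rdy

NOT req AND NOT sel OR NOT rdy

NOT (NOT NOT (req AND req AND (req AND req OR en)) OR NOT NOT sel) OR NOT rdy
= NOT (NOT NOT (req AND req) OR NOT NOT sel) OR NOT rdy
= NOT (NOT NOT req OR NOT NOT sel) OR NOT rdy
= NOT req AND NOT sel OR NOT rdy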